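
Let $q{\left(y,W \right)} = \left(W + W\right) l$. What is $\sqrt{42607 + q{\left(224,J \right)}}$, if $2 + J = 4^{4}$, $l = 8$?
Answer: $\sqrt{46671} \approx 216.03$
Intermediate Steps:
$J = 254$ ($J = -2 + 4^{4} = -2 + 256 = 254$)
$q{\left(y,W \right)} = 16 W$ ($q{\left(y,W \right)} = \left(W + W\right) 8 = 2 W 8 = 16 W$)
$\sqrt{42607 + q{\left(224,J \right)}} = \sqrt{42607 + 16 \cdot 254} = \sqrt{42607 + 4064} = \sqrt{46671}$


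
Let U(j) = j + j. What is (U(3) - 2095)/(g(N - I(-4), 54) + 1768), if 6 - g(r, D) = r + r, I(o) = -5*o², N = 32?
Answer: -2089/1550 ≈ -1.3477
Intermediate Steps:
U(j) = 2*j
g(r, D) = 6 - 2*r (g(r, D) = 6 - (r + r) = 6 - 2*r)
(U(3) - 2095)/(g(N - I(-4), 54) + 1768) = (2*3 - 2095)/((6 - 2*(32 - (-5)*(-4)²)) + 1768) = (6 - 2095)/((6 - 2*(32 - (-5)*16)) + 1768) = -2089/((6 - 2*(32 - 1*(-80))) + 1768) = -2089/((6 - 2*(32 + 80)) + 1768) = -2089/((6 - 2*112) + 1768) = -2089/((6 - 224) + 1768) = -2089/(-218 + 1768) = -2089/1550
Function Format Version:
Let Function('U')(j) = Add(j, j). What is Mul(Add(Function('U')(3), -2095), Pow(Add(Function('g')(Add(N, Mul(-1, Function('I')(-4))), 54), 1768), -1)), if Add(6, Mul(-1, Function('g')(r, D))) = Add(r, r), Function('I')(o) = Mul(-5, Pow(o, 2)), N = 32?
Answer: Rational(-2089, 1550) ≈ -1.3477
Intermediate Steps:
Function('U')(j) = Mul(2, j)
Function('g')(r, D) = Add(6, Mul(-2, r)) (Function('g')(r, D) = Add(6, Mul(-1, Add(r, r))) = Add(6, Mul(-1, Mul(2, r))) = Add(6, Mul(-2, r)))
Mul(Add(Function('U')(3), -2095), Pow(Add(Function('g')(Add(N, Mul(-1, Function('I')(-4))), 54), 1768), -1)) = Mul(Add(Mul(2, 3), -2095), Pow(Add(Add(6, Mul(-2, Add(32, Mul(-1, Mul(-5, Pow(-4, 2)))))), 1768), -1)) = Mul(Add(6, -2095), Pow(Add(Add(6, Mul(-2, Add(32, Mul(-1, Mul(-5, 16))))), 1768), -1)) = Mul(-2089, Pow(Add(Add(6, Mul(-2, Add(32, Mul(-1, -80)))), 1768), -1)) = Mul(-2089, Pow(Add(Add(6, Mul(-2, Add(32, 80))), 1768), -1)) = Mul(-2089, Pow(Add(Add(6, Mul(-2, 112)), 1768), -1)) = Mul(-2089, Pow(Add(Add(6, -224), 1768), -1)) = Mul(-2089, Pow(Add(-218, 1768), -1)) = Mul(-2089, Pow(1550, -1)) = Mul(-2089, Rational(1, 1550)) = Rational(-2089, 1550)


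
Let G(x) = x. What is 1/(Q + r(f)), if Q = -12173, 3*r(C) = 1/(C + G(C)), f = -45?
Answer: -270/3286711 ≈ -8.2149e-5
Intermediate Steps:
r(C) = 1/(6*C) (r(C) = 1/(3*(C + C)) = 1/(3*((2*C))) = (1/(2*C))/3 = 1/(6*C))
1/(Q + r(f)) = 1/(-12173 + (⅙)/(-45)) = 1/(-12173 + (⅙)*(-1/45)) = 1/(-12173 - 1/270) = 1/(-3286711/270) = -270/3286711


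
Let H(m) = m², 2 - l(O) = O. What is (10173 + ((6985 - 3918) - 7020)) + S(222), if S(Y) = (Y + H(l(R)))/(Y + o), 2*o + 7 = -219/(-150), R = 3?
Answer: 136383360/21923 ≈ 6221.0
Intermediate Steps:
l(O) = 2 - O
o = -277/100 (o = -7/2 + (-219/(-150))/2 = -7/2 + (-219*(-1/150))/2 = -7/2 + (½)*(73/50) = -7/2 + 73/100 = -277/100 ≈ -2.7700)
S(Y) = (1 + Y)/(-277/100 + Y) (S(Y) = (Y + (2 - 1*3)²)/(Y - 277/100) = (Y + (2 - 3)²)/(-277/100 + Y) = (Y + (-1)²)/(-277/100 + Y) = (Y + 1)/(-277/100 + Y) = (1 + Y)/(-277/100 + Y))
(10173 + ((6985 - 3918) - 7020)) + S(222) = (10173 + ((6985 - 3918) - 7020)) + 100*(1 + 222)/(-277 + 100*222) = (10173 + (3067 - 7020)) + 100*223/(-277 + 22200) = (10173 - 3953) + 100*223/21923 = 6220 + 100*(1/21923)*223 = 6220 + 22300/21923 = 136383360/21923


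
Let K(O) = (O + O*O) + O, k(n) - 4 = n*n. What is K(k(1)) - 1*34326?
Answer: -34291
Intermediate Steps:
k(n) = 4 + n² (k(n) = 4 + n*n = 4 + n²)
K(O) = O² + 2*O (K(O) = (O + O²) + O = O² + 2*O)
K(k(1)) - 1*34326 = (4 + 1²)*(2 + (4 + 1²)) - 1*34326 = (4 + 1)*(2 + (4 + 1)) - 34326 = 5*(2 + 5) - 34326 = 5*7 - 34326 = 35 - 34326 = -34291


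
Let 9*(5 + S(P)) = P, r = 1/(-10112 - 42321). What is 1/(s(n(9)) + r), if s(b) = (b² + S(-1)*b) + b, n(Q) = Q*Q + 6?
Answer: 157299/1134335519 ≈ 0.00013867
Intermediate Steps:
n(Q) = 6 + Q² (n(Q) = Q² + 6 = 6 + Q²)
r = -1/52433 (r = 1/(-52433) = -1/52433 ≈ -1.9072e-5)
S(P) = -5 + P/9
s(b) = b² - 37*b/9 (s(b) = (b² + (-5 + (⅑)*(-1))*b) + b = (b² + (-5 - ⅑)*b) + b = (b² - 46*b/9) + b = b² - 37*b/9)
1/(s(n(9)) + r) = 1/((6 + 9²)*(-37 + 9*(6 + 9²))/9 - 1/52433) = 1/((6 + 81)*(-37 + 9*(6 + 81))/9 - 1/52433) = 1/((⅑)*87*(-37 + 9*87) - 1/52433) = 1/((⅑)*87*(-37 + 783) - 1/52433) = 1/((⅑)*87*746 - 1/52433) = 1/(21634/3 - 1/52433) = 1/(1134335519/157299) = 157299/1134335519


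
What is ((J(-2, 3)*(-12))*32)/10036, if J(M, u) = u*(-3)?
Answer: 864/2509 ≈ 0.34436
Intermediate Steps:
J(M, u) = -3*u
((J(-2, 3)*(-12))*32)/10036 = ((-3*3*(-12))*32)/10036 = (-9*(-12)*32)*(1/10036) = (108*32)*(1/10036) = 3456*(1/10036) = 864/2509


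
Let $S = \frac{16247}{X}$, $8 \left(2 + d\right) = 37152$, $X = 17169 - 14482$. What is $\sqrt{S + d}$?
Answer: $\frac{\sqrt{33558751787}}{2687} \approx 68.177$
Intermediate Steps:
$X = 2687$ ($X = 17169 - 14482 = 2687$)
$d = 4642$ ($d = -2 + \frac{1}{8} \cdot 37152 = -2 + 4644 = 4642$)
$S = \frac{16247}{2687} \approx 6.0465$
$\sqrt{S + d} = \sqrt{\frac{16247}{2687} + 4642} = \sqrt{\frac{12489301}{2687}} = \frac{\sqrt{33558751787}}{2687}$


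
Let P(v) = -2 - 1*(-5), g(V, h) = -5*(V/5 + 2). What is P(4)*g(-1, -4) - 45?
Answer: -72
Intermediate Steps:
g(V, h) = -10 - V (g(V, h) = -5*(V*(⅕) + 2) = -5*(V/5 + 2) = -5*(2 + V/5) = -10 - V)
P(v) = 3 (P(v) = -2 + 5 = 3)
P(4)*g(-1, -4) - 45 = 3*(-10 - 1*(-1)) - 45 = 3*(-10 + 1) - 45 = 3*(-9) - 45 = -27 - 45 = -72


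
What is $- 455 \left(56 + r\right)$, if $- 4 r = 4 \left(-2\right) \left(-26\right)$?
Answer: $-1820$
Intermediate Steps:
$r = -52$ ($r = - \frac{4 \left(-2\right) \left(-26\right)}{4} = - \frac{\left(-8\right) \left(-26\right)}{4} = \left(- \frac{1}{4}\right) 208 = -52$)
$- 455 \left(56 + r\right) = - 455 \left(56 - 52\right) = \left(-455\right) 4 = -1820$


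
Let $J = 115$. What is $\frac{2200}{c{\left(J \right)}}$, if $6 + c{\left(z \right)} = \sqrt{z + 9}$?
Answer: $150 + 50 \sqrt{31} \approx 428.39$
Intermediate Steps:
$c{\left(z \right)} = -6 + \sqrt{9 + z}$ ($c{\left(z \right)} = -6 + \sqrt{z + 9} = -6 + \sqrt{9 + z}$)
$\frac{2200}{c{\left(J \right)}} = \frac{2200}{-6 + \sqrt{9 + 115}} = \frac{2200}{-6 + \sqrt{124}} = \frac{2200}{-6 + 2 \sqrt{31}}$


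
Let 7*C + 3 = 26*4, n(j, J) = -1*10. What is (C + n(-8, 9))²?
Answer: 961/49 ≈ 19.612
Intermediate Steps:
n(j, J) = -10
C = 101/7 (C = -3/7 + (26*4)/7 = -3/7 + (⅐)*104 = -3/7 + 104/7 = 101/7 ≈ 14.429)
(C + n(-8, 9))² = (101/7 - 10)² = (31/7)² = 961/49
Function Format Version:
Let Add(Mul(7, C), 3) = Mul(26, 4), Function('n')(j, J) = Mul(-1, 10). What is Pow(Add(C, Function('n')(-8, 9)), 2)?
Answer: Rational(961, 49) ≈ 19.612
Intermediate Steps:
Function('n')(j, J) = -10
C = Rational(101, 7) (C = Add(Rational(-3, 7), Mul(Rational(1, 7), Mul(26, 4))) = Add(Rational(-3, 7), Mul(Rational(1, 7), 104)) = Add(Rational(-3, 7), Rational(104, 7)) = Rational(101, 7) ≈ 14.429)
Pow(Add(C, Function('n')(-8, 9)), 2) = Pow(Add(Rational(101, 7), -10), 2) = Pow(Rational(31, 7), 2) = Rational(961, 49)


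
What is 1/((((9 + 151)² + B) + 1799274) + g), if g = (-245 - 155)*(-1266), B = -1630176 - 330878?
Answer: 1/370220 ≈ 2.7011e-6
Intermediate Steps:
B = -1961054
g = 506400 (g = -400*(-1266) = 506400)
1/((((9 + 151)² + B) + 1799274) + g) = 1/((((9 + 151)² - 1961054) + 1799274) + 506400) = 1/(((160² - 1961054) + 1799274) + 506400) = 1/(((25600 - 1961054) + 1799274) + 506400) = 1/((-1935454 + 1799274) + 506400) = 1/(-136180 + 506400) = 1/370220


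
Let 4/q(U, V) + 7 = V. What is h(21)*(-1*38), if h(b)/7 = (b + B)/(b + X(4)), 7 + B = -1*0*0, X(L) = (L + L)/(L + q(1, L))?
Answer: -931/6 ≈ -155.17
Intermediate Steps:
q(U, V) = 4/(-7 + V)
X(L) = 2*L/(L + 4/(-7 + L)) (X(L) = (L + L)/(L + 4/(-7 + L)) = (2*L)/(L + 4/(-7 + L)) = 2*L/(L + 4/(-7 + L)))
B = -7 (B = -7 - 1*0*0 = -7 + 0*0 = -7 + 0 = -7)
h(b) = 7*(-7 + b)/(3 + b) (h(b) = 7*((b - 7)/(b + 2*4*(-7 + 4)/(4 + 4*(-7 + 4)))) = 7*((-7 + b)/(b + 2*4*(-3)/(4 + 4*(-3)))) = 7*((-7 + b)/(b + 2*4*(-3)/(4 - 12))) = 7*((-7 + b)/(b + 2*4*(-3)/(-8))) = 7*((-7 + b)/(b + 2*4*(-1/8)*(-3))) = 7*((-7 + b)/(b + 3)) = 7*((-7 + b)/(3 + b)) = 7*(-7 + b)/(3 + b))
h(21)*(-1*38) = (7*(-7 + 21)/(3 + 21))*(-1*38) = (7*14/24)*(-38) = (7*(1/24)*14)*(-38) = (49/12)*(-38) = -931/6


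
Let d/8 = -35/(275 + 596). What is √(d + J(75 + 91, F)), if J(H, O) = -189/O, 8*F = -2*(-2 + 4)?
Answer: √286522418/871 ≈ 19.434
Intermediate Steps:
d = -280/871 (d = 8*(-35/(275 + 596)) = 8*(-35/871) = -280/871 ≈ -0.32147)
F = -½ (F = (-2*(-2 + 4))/8 = (-2*2)/8 = (⅛)*(-4) = -½ ≈ -0.50000)
√(d + J(75 + 91, F)) = √(-280/871 - 189/(-½)) = √(-280/871 - 189*(-2)) = √(-280/871 + 378) = √(328958/871) = √286522418/871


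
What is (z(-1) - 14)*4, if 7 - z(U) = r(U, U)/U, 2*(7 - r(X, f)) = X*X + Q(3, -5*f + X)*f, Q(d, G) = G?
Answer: 6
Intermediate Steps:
r(X, f) = 7 - X**2/2 - f*(X - 5*f)/2 (r(X, f) = 7 - (X*X + (-5*f + X)*f)/2 = 7 - (X**2 + (X - 5*f)*f)/2 = 7 - (X**2 + f*(X - 5*f))/2 = 7 + (-X**2/2 - f*(X - 5*f)/2) = 7 - X**2/2 - f*(X - 5*f)/2)
z(U) = 7 - (7 + 3*U**2/2)/U (z(U) = 7 - (7 - U**2/2 - U*(U - 5*U)/2)/U = 7 - (7 - U**2/2 - U*(-4*U)/2)/U = 7 - (7 - U**2/2 + 2*U**2)/U = 7 - (7 + 3*U**2/2)/U)
(z(-1) - 14)*4 = ((7 - 7/(-1) - 3/2*(-1)) - 14)*4 = ((7 - 7*(-1) + 3/2) - 14)*4 = ((7 + 7 + 3/2) - 14)*4 = (31/2 - 14)*4 = (3/2)*4 = 6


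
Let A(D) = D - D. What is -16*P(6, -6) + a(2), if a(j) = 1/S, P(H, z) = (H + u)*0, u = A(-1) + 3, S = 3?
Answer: ⅓ ≈ 0.33333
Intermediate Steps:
A(D) = 0
u = 3 (u = 0 + 3 = 3)
P(H, z) = 0 (P(H, z) = (H + 3)*0 = (3 + H)*0 = 0)
a(j) = ⅓ (a(j) = 1/3 = ⅓)
-16*P(6, -6) + a(2) = -16*0 + ⅓ = 0 + ⅓ = ⅓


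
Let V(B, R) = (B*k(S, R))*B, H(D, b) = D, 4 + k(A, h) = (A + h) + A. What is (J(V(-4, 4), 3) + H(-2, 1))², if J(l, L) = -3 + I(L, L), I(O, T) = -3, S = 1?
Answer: 64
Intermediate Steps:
k(A, h) = -4 + h + 2*A (k(A, h) = -4 + ((A + h) + A) = -4 + (h + 2*A) = -4 + h + 2*A)
V(B, R) = B²*(-2 + R) (V(B, R) = (B*(-4 + R + 2*1))*B = (B*(-4 + R + 2))*B = (B*(-2 + R))*B = B²*(-2 + R))
J(l, L) = -6 (J(l, L) = -3 - 3 = -6)
(J(V(-4, 4), 3) + H(-2, 1))² = (-6 - 2)² = (-8)² = 64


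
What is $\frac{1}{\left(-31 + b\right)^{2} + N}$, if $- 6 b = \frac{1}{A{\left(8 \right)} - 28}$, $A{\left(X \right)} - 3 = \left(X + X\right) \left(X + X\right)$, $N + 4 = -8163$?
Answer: $- \frac{1920996}{13842611243} \approx -0.00013877$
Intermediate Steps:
$N = -8167$ ($N = -4 - 8163 = -8167$)
$A{\left(X \right)} = 3 + 4 X^{2}$ ($A{\left(X \right)} = 3 + \left(X + X\right) \left(X + X\right) = 3 + 2 X 2 X = 3 + 4 X^{2}$)
$b = - \frac{1}{1386}$ ($b = - \frac{1}{6 \left(\left(3 + 4 \cdot 8^{2}\right) - 28\right)} = - \frac{1}{6 \left(\left(3 + 4 \cdot 64\right) - 28\right)} = - \frac{1}{6 \left(\left(3 + 256\right) - 28\right)} = - \frac{1}{6 \left(259 - 28\right)} = - \frac{1}{6 \cdot 231} = \left(- \frac{1}{6}\right) \frac{1}{231} = - \frac{1}{1386} \approx -0.0007215$)
$\frac{1}{\left(-31 + b\right)^{2} + N} = \frac{1}{\left(-31 - \frac{1}{1386}\right)^{2} - 8167} = \frac{1}{\left(- \frac{42967}{1386}\right)^{2} - 8167} = \frac{1}{\frac{1846163089}{1920996} - 8167} = \frac{1}{- \frac{13842611243}{1920996}} = - \frac{1920996}{13842611243}$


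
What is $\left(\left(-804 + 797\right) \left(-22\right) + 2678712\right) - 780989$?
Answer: $1897877$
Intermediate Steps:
$\left(\left(-804 + 797\right) \left(-22\right) + 2678712\right) - 780989 = \left(\left(-7\right) \left(-22\right) + 2678712\right) - 780989 = \left(154 + 2678712\right) - 780989 = 2678866 - 780989 = 1897877$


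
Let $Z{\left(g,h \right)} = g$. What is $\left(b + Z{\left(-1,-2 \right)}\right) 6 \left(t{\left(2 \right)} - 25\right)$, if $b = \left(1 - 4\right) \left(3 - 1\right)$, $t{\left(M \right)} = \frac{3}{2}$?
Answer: $987$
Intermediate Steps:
$t{\left(M \right)} = \frac{3}{2}$ ($t{\left(M \right)} = 3 \cdot \frac{1}{2} = \frac{3}{2}$)
$b = -6$ ($b = \left(-3\right) 2 = -6$)
$\left(b + Z{\left(-1,-2 \right)}\right) 6 \left(t{\left(2 \right)} - 25\right) = \left(-6 - 1\right) 6 \left(\frac{3}{2} - 25\right) = \left(-7\right) 6 \left(- \frac{47}{2}\right) = \left(-42\right) \left(- \frac{47}{2}\right) = 987$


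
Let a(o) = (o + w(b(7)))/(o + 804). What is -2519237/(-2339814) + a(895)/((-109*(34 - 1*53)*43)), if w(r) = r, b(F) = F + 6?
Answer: 381165320292251/354016307985258 ≈ 1.0767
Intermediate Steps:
b(F) = 6 + F
a(o) = (13 + o)/(804 + o) (a(o) = (o + (6 + 7))/(o + 804) = (o + 13)/(804 + o) = (13 + o)/(804 + o))
-2519237/(-2339814) + a(895)/((-109*(34 - 1*53)*43)) = -2519237/(-2339814) + ((13 + 895)/(804 + 895))/((-109*(34 - 1*53)*43)) = -2519237*(-1/2339814) + (908/1699)/((-109*(34 - 53)*43)) = 2519237/2339814 + ((1/1699)*908)/((-109*(-19)*43)) = 2519237/2339814 + 908/(1699*((2071*43))) = 2519237/2339814 + (908/1699)/89053 = 2519237/2339814 + (908/1699)*(1/89053) = 2519237/2339814 + 908/151301047 = 381165320292251/354016307985258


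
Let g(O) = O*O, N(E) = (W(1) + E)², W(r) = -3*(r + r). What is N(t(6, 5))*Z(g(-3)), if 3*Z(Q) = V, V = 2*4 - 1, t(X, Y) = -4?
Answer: 700/3 ≈ 233.33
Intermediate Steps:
W(r) = -6*r
N(E) = (-6 + E)² (N(E) = (-6*1 + E)² = (-6 + E)²)
V = 7 (V = 8 - 1 = 7)
g(O) = O²
Z(Q) = 7/3 (Z(Q) = (⅓)*7 = 7/3)
N(t(6, 5))*Z(g(-3)) = (-6 - 4)²*(7/3) = (-10)²*(7/3) = 100*(7/3) = 700/3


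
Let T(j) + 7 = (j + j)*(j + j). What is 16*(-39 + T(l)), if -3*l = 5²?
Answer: 33376/9 ≈ 3708.4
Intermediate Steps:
l = -25/3 (l = -⅓*5² = -⅓*25 = -25/3 ≈ -8.3333)
T(j) = -7 + 4*j² (T(j) = -7 + (j + j)*(j + j) = -7 + (2*j)*(2*j) = -7 + 4*j²)
16*(-39 + T(l)) = 16*(-39 + (-7 + 4*(-25/3)²)) = 16*(-39 + (-7 + 4*(625/9))) = 16*(-39 + (-7 + 2500/9)) = 16*(-39 + 2437/9) = 16*(2086/9) = 33376/9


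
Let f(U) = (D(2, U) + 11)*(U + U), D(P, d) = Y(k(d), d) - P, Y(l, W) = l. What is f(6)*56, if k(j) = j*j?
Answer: 30240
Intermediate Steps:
k(j) = j²
D(P, d) = d² - P
f(U) = 2*U*(9 + U²) (f(U) = ((U² - 1*2) + 11)*(U + U) = ((U² - 2) + 11)*(2*U) = ((-2 + U²) + 11)*(2*U) = (9 + U²)*(2*U) = 2*U*(9 + U²))
f(6)*56 = (2*6*(9 + 6²))*56 = (2*6*(9 + 36))*56 = (2*6*45)*56 = 540*56 = 30240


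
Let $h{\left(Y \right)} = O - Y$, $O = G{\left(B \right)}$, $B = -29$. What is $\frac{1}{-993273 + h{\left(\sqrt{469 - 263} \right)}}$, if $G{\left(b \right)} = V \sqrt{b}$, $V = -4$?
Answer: $- \frac{1}{993273 + \sqrt{206} + 4 i \sqrt{29}} \approx -1.0068 \cdot 10^{-6} + 2.1833 \cdot 10^{-11} i$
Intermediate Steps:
$G{\left(b \right)} = - 4 \sqrt{b}$
$O = - 4 i \sqrt{29}$ ($O = - 4 \sqrt{-29} = - 4 i \sqrt{29} \approx - 21.541 i$)
$h{\left(Y \right)} = - Y - 4 i \sqrt{29}$ ($h{\left(Y \right)} = - 4 i \sqrt{29} - Y = - Y - 4 i \sqrt{29}$)
$\frac{1}{-993273 + h{\left(\sqrt{469 - 263} \right)}} = \frac{1}{-993273 - \left(\sqrt{469 - 263} + 4 i \sqrt{29}\right)} = \frac{1}{-993273 - \left(\sqrt{206} + 4 i \sqrt{29}\right)} = \frac{1}{-993273 - \sqrt{206} - 4 i \sqrt{29}}$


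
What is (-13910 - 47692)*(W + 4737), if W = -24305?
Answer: 1205427936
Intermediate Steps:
(-13910 - 47692)*(W + 4737) = (-13910 - 47692)*(-24305 + 4737) = -61602*(-19568) = 1205427936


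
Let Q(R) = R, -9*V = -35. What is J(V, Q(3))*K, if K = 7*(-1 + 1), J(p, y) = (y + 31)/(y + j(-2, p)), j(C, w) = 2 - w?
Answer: 0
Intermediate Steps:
V = 35/9 (V = -1/9*(-35) = 35/9 ≈ 3.8889)
J(p, y) = (31 + y)/(2 + y - p) (J(p, y) = (y + 31)/(y + (2 - p)) = (31 + y)/(2 + y - p))
K = 0 (K = 7*0 = 0)
J(V, Q(3))*K = ((31 + 3)/(2 + 3 - 1*35/9))*0 = (34/(2 + 3 - 35/9))*0 = (34/(10/9))*0 = ((9/10)*34)*0 = (153/5)*0 = 0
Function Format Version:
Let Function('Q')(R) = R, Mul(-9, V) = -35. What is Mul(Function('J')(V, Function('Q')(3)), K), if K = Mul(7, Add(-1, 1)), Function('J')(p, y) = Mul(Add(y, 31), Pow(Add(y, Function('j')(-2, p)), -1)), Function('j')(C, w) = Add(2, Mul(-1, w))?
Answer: 0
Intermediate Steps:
V = Rational(35, 9) (V = Mul(Rational(-1, 9), -35) = Rational(35, 9) ≈ 3.8889)
Function('J')(p, y) = Mul(Pow(Add(2, y, Mul(-1, p)), -1), Add(31, y)) (Function('J')(p, y) = Mul(Add(y, 31), Pow(Add(y, Add(2, Mul(-1, p))), -1)) = Mul(Add(31, y), Pow(Add(2, y, Mul(-1, p)), -1)) = Mul(Pow(Add(2, y, Mul(-1, p)), -1), Add(31, y)))
K = 0 (K = Mul(7, 0) = 0)
Mul(Function('J')(V, Function('Q')(3)), K) = Mul(Mul(Pow(Add(2, 3, Mul(-1, Rational(35, 9))), -1), Add(31, 3)), 0) = Mul(Mul(Pow(Add(2, 3, Rational(-35, 9)), -1), 34), 0) = Mul(Mul(Pow(Rational(10, 9), -1), 34), 0) = Mul(Mul(Rational(9, 10), 34), 0) = Mul(Rational(153, 5), 0) = 0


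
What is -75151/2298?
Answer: -75151/2298 ≈ -32.703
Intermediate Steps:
-75151/2298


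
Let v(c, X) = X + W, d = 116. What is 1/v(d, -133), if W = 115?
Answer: -1/18 ≈ -0.055556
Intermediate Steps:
v(c, X) = 115 + X (v(c, X) = X + 115 = 115 + X)
1/v(d, -133) = 1/(115 - 133) = 1/(-18) = -1/18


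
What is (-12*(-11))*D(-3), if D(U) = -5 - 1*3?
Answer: -1056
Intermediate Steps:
D(U) = -8 (D(U) = -5 - 3 = -8)
(-12*(-11))*D(-3) = -12*(-11)*(-8) = 132*(-8) = -1056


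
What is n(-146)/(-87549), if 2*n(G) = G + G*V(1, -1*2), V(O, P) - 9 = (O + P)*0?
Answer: 730/87549 ≈ 0.0083382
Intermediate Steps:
V(O, P) = 9 (V(O, P) = 9 + (O + P)*0 = 9 + 0 = 9)
n(G) = 5*G (n(G) = (G + G*9)/2 = (G + 9*G)/2 = (10*G)/2 = 5*G)
n(-146)/(-87549) = (5*(-146))/(-87549) = -730*(-1/87549) = 730/87549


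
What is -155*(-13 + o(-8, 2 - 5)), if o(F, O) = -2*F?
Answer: -465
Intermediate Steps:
-155*(-13 + o(-8, 2 - 5)) = -155*(-13 - 2*(-8)) = -155*(-13 + 16) = -155*3 = -465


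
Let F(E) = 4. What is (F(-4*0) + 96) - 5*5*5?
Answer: -25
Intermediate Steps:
(F(-4*0) + 96) - 5*5*5 = (4 + 96) - 5*5*5 = 100 - 25*5 = 100 - 125 = -25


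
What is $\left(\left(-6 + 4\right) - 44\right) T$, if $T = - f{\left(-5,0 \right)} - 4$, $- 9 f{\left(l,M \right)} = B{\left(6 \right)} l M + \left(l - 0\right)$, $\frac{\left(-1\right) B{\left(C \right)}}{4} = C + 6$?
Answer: $\frac{1886}{9} \approx 209.56$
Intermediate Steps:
$B{\left(C \right)} = -24 - 4 C$ ($B{\left(C \right)} = - 4 \left(C + 6\right) = - 4 \left(6 + C\right) = -24 - 4 C$)
$f{\left(l,M \right)} = - \frac{l}{9} + \frac{16 M l}{3}$ ($f{\left(l,M \right)} = - \frac{\left(-24 - 24\right) l M + \left(l - 0\right)}{9} = - \frac{\left(-24 - 24\right) l M + \left(l + 0\right)}{9} = - \frac{- 48 l M + l}{9} = - \frac{- 48 M l + l}{9} = - \frac{l - 48 M l}{9} = - \frac{l}{9} + \frac{16 M l}{3}$)
$T = - \frac{41}{9}$ ($T = - \frac{\left(-5\right) \left(-1 + 48 \cdot 0\right)}{9} - 4 = - \frac{\left(-5\right) \left(-1 + 0\right)}{9} - 4 = - \frac{\left(-5\right) \left(-1\right)}{9} - 4 = \left(-1\right) \frac{5}{9} - 4 = - \frac{5}{9} - 4 = - \frac{41}{9} \approx -4.5556$)
$\left(\left(-6 + 4\right) - 44\right) T = \left(\left(-6 + 4\right) - 44\right) \left(- \frac{41}{9}\right) = \left(-2 - 44\right) \left(- \frac{41}{9}\right) = \left(-46\right) \left(- \frac{41}{9}\right) = \frac{1886}{9}$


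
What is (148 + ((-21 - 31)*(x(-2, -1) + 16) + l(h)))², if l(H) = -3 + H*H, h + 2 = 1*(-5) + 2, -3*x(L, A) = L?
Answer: 4368100/9 ≈ 4.8534e+5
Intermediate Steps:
x(L, A) = -L/3
h = -5 (h = -2 + (1*(-5) + 2) = -2 + (-5 + 2) = -2 - 3 = -5)
l(H) = -3 + H²
(148 + ((-21 - 31)*(x(-2, -1) + 16) + l(h)))² = (148 + ((-21 - 31)*(-⅓*(-2) + 16) + (-3 + (-5)²)))² = (148 + (-52*(⅔ + 16) + (-3 + 25)))² = (148 + (-52*50/3 + 22))² = (148 + (-2600/3 + 22))² = (148 - 2534/3)² = (-2090/3)² = 4368100/9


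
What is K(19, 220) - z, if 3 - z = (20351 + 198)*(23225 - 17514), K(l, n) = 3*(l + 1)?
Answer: 117355396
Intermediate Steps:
K(l, n) = 3 + 3*l (K(l, n) = 3*(1 + l) = 3 + 3*l)
z = -117355336 (z = 3 - (20351 + 198)*(23225 - 17514) = 3 - 20549*5711 = 3 - 1*117355339 = 3 - 117355339 = -117355336)
K(19, 220) - z = (3 + 3*19) - 1*(-117355336) = (3 + 57) + 117355336 = 60 + 117355336 = 117355396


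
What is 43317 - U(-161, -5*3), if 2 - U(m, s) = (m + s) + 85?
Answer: 43224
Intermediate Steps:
U(m, s) = -83 - m - s (U(m, s) = 2 - ((m + s) + 85) = 2 - (85 + m + s) = 2 + (-85 - m - s) = -83 - m - s)
43317 - U(-161, -5*3) = 43317 - (-83 - 1*(-161) - (-5)*3) = 43317 - (-83 + 161 - 1*(-15)) = 43317 - (-83 + 161 + 15) = 43317 - 1*93 = 43317 - 93 = 43224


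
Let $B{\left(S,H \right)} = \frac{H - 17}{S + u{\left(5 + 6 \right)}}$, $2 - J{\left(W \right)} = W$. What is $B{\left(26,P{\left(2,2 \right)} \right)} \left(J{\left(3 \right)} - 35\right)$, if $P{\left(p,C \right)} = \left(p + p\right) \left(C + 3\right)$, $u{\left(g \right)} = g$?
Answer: $- \frac{108}{37} \approx -2.9189$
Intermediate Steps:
$J{\left(W \right)} = 2 - W$
$P{\left(p,C \right)} = 2 p \left(3 + C\right)$
$B{\left(S,H \right)} = \frac{-17 + H}{11 + S}$ ($B{\left(S,H \right)} = \frac{H - 17}{S + \left(5 + 6\right)} = \frac{-17 + H}{S + 11} = \frac{-17 + H}{11 + S}$)
$B{\left(26,P{\left(2,2 \right)} \right)} \left(J{\left(3 \right)} - 35\right) = \frac{-17 + 2 \cdot 2 \left(3 + 2\right)}{11 + 26} \left(\left(2 - 3\right) - 35\right) = \frac{-17 + 2 \cdot 2 \cdot 5}{37} \left(\left(2 - 3\right) - 35\right) = \frac{-17 + 20}{37} \left(-1 - 35\right) = \frac{1}{37} \cdot 3 \left(-36\right) = \frac{3}{37} \left(-36\right) = - \frac{108}{37}$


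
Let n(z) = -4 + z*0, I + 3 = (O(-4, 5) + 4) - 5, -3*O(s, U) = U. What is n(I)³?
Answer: -64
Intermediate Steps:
O(s, U) = -U/3
I = -17/3 (I = -3 + ((-⅓*5 + 4) - 5) = -3 + ((-5/3 + 4) - 5) = -3 + (7/3 - 5) = -3 - 8/3 = -17/3 ≈ -5.6667)
n(z) = -4 (n(z) = -4 + 0 = -4)
n(I)³ = (-4)³ = -64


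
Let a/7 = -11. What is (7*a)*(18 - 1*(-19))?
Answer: -19943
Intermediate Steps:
a = -77 (a = 7*(-11) = -77)
(7*a)*(18 - 1*(-19)) = (7*(-77))*(18 - 1*(-19)) = -539*(18 + 19) = -539*37 = -19943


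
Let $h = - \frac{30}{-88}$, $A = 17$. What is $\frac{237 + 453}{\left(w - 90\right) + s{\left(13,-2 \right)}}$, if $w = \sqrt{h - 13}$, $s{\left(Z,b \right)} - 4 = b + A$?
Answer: $- \frac{2155560}{222361} - \frac{1380 i \sqrt{6127}}{222361} \approx -9.694 - 0.48579 i$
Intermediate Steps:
$h = \frac{15}{44}$ ($h = \left(-30\right) \left(- \frac{1}{88}\right) = \frac{15}{44} \approx 0.34091$)
$s{\left(Z,b \right)} = 21 + b$ ($s{\left(Z,b \right)} = 4 + \left(b + 17\right) = 4 + \left(17 + b\right) = 21 + b$)
$w = \frac{i \sqrt{6127}}{22}$ ($w = \sqrt{\frac{15}{44} - 13} = \sqrt{- \frac{557}{44}} = \frac{i \sqrt{6127}}{22} \approx 3.558 i$)
$\frac{237 + 453}{\left(w - 90\right) + s{\left(13,-2 \right)}} = \frac{237 + 453}{\left(\frac{i \sqrt{6127}}{22} - 90\right) + \left(21 - 2\right)} = \frac{690}{\left(-90 + \frac{i \sqrt{6127}}{22}\right) + 19} = \frac{690}{-71 + \frac{i \sqrt{6127}}{22}}$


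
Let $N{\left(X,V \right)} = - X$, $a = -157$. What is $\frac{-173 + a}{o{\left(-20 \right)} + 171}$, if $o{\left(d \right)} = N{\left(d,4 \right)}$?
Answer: $- \frac{330}{191} \approx -1.7277$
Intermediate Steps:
$o{\left(d \right)} = - d$
$\frac{-173 + a}{o{\left(-20 \right)} + 171} = \frac{-173 - 157}{\left(-1\right) \left(-20\right) + 171} = - \frac{330}{20 + 171} = - \frac{330}{191}$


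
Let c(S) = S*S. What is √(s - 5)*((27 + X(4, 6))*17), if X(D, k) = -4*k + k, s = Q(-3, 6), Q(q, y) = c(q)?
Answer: 306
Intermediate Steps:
c(S) = S²
Q(q, y) = q²
s = 9 (s = (-3)² = 9)
X(D, k) = -3*k
√(s - 5)*((27 + X(4, 6))*17) = √(9 - 5)*((27 - 3*6)*17) = √4*((27 - 18)*17) = 2*(9*17) = 2*153 = 306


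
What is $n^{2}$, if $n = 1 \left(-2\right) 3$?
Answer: $36$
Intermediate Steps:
$n = -6$ ($n = \left(-2\right) 3 = -6$)
$n^{2} = \left(-6\right)^{2} = 36$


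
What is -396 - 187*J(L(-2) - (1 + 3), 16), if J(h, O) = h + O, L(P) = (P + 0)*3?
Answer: -1518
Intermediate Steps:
L(P) = 3*P (L(P) = P*3 = 3*P)
J(h, O) = O + h
-396 - 187*J(L(-2) - (1 + 3), 16) = -396 - 187*(16 + (3*(-2) - (1 + 3))) = -396 - 187*(16 + (-6 - 1*4)) = -396 - 187*(16 + (-6 - 4)) = -396 - 187*(16 - 10) = -396 - 187*6 = -396 - 1122 = -1518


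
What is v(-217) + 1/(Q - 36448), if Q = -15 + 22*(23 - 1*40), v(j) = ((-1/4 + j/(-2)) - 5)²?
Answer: 6283250237/589392 ≈ 10661.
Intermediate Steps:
v(j) = (-21/4 - j/2)² (v(j) = ((-1*¼ + j*(-½)) - 5)² = ((-¼ - j/2) - 5)² = (-21/4 - j/2)²)
Q = -389 (Q = -15 + 22*(23 - 40) = -15 + 22*(-17) = -15 - 374 = -389)
v(-217) + 1/(Q - 36448) = (21 + 2*(-217))²/16 + 1/(-389 - 36448) = (21 - 434)²/16 + 1/(-36837) = (1/16)*(-413)² - 1/36837 = (1/16)*170569 - 1/36837 = 170569/16 - 1/36837 = 6283250237/589392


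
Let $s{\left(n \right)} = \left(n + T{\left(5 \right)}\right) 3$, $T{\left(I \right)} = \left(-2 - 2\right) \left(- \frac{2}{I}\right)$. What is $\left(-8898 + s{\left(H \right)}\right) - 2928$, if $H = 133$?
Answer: $- \frac{57111}{5} \approx -11422.0$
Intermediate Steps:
$T{\left(I \right)} = \frac{8}{I}$ ($T{\left(I \right)} = - 4 \left(- \frac{2}{I}\right) = \frac{8}{I}$)
$s{\left(n \right)} = \frac{24}{5} + 3 n$ ($s{\left(n \right)} = \left(n + \frac{8}{5}\right) 3 = \left(\frac{8}{5} + n\right) 3 = \frac{24}{5} + 3 n$)
$\left(-8898 + s{\left(H \right)}\right) - 2928 = \left(-8898 + \left(\frac{24}{5} + 3 \cdot 133\right)\right) - 2928 = \left(-8898 + \left(\frac{24}{5} + 399\right)\right) + \left(-15357 + 12429\right) = \left(-8898 + \frac{2019}{5}\right) - 2928 = - \frac{42471}{5} - 2928 = - \frac{57111}{5}$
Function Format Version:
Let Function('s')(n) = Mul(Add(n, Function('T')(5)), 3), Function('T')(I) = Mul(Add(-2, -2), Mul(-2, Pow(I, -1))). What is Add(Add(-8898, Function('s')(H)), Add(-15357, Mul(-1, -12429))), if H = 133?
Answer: Rational(-57111, 5) ≈ -11422.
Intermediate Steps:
Function('T')(I) = Mul(8, Pow(I, -1)) (Function('T')(I) = Mul(-4, Mul(-2, Pow(I, -1))) = Mul(8, Pow(I, -1)))
Function('s')(n) = Add(Rational(24, 5), Mul(3, n)) (Function('s')(n) = Mul(Add(n, Mul(8, Pow(5, -1))), 3) = Mul(Add(n, Mul(8, Rational(1, 5))), 3) = Mul(Add(n, Rational(8, 5)), 3) = Mul(Add(Rational(8, 5), n), 3) = Add(Rational(24, 5), Mul(3, n)))
Add(Add(-8898, Function('s')(H)), Add(-15357, Mul(-1, -12429))) = Add(Add(-8898, Add(Rational(24, 5), Mul(3, 133))), Add(-15357, Mul(-1, -12429))) = Add(Add(-8898, Add(Rational(24, 5), 399)), Add(-15357, 12429)) = Add(Add(-8898, Rational(2019, 5)), -2928) = Add(Rational(-42471, 5), -2928) = Rational(-57111, 5)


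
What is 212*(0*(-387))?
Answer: 0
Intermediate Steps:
212*(0*(-387)) = 212*0 = 0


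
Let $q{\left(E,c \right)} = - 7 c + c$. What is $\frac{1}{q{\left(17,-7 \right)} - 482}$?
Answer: $- \frac{1}{440} \approx -0.0022727$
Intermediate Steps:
$q{\left(E,c \right)} = - 6 c$
$\frac{1}{q{\left(17,-7 \right)} - 482} = \frac{1}{\left(-6\right) \left(-7\right) - 482} = \frac{1}{42 - 482} = \frac{1}{-440} = - \frac{1}{440}$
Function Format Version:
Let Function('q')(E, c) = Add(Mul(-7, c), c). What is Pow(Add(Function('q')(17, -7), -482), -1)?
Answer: Rational(-1, 440) ≈ -0.0022727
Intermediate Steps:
Function('q')(E, c) = Mul(-6, c)
Pow(Add(Function('q')(17, -7), -482), -1) = Pow(Add(Mul(-6, -7), -482), -1) = Pow(Add(42, -482), -1) = Pow(-440, -1) = Rational(-1, 440)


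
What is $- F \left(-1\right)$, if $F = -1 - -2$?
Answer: $1$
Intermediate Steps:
$F = 1$ ($F = -1 + 2 = 1$)
$- F \left(-1\right) = \left(-1\right) 1 \left(-1\right) = \left(-1\right) \left(-1\right) = 1$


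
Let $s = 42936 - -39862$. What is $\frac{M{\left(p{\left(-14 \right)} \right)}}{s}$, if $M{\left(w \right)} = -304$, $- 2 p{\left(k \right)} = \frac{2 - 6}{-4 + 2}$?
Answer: $- \frac{152}{41399} \approx -0.0036716$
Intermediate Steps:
$p{\left(k \right)} = -1$ ($p{\left(k \right)} = - \frac{\left(2 - 6\right) \frac{1}{-4 + 2}}{2} = - \frac{\left(-4\right) \frac{1}{-2}}{2} = - \frac{\left(-4\right) \left(- \frac{1}{2}\right)}{2} = \left(- \frac{1}{2}\right) 2 = -1$)
$s = 82798$ ($s = 42936 + 39862 = 82798$)
$\frac{M{\left(p{\left(-14 \right)} \right)}}{s} = - \frac{304}{82798} = \left(-304\right) \frac{1}{82798} = - \frac{152}{41399}$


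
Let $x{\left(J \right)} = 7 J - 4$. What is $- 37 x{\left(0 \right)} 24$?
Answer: $3552$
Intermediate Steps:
$x{\left(J \right)} = -4 + 7 J$
$- 37 x{\left(0 \right)} 24 = - 37 \left(-4 + 7 \cdot 0\right) 24 = - 37 \left(-4 + 0\right) 24 = \left(-37\right) \left(-4\right) 24 = 148 \cdot 24 = 3552$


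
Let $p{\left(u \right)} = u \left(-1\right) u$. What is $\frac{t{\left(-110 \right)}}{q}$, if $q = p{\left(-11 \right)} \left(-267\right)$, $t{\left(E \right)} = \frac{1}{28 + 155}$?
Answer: $\frac{1}{5912181} \approx 1.6914 \cdot 10^{-7}$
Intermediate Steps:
$t{\left(E \right)} = \frac{1}{183}$
$p{\left(u \right)} = - u^{2}$ ($p{\left(u \right)} = - u u = - u^{2}$)
$q = 32307$ ($q = - \left(-11\right)^{2} \left(-267\right) = \left(-1\right) 121 \left(-267\right) = \left(-121\right) \left(-267\right) = 32307$)
$\frac{t{\left(-110 \right)}}{q} = \frac{1}{183 \cdot 32307} = \frac{1}{183} \cdot \frac{1}{32307} = \frac{1}{5912181}$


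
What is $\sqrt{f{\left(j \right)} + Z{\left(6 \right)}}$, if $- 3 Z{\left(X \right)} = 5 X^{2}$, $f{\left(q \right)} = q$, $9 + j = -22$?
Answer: $i \sqrt{91} \approx 9.5394 i$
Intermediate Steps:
$j = -31$ ($j = -9 - 22 = -31$)
$Z{\left(X \right)} = - \frac{5 X^{2}}{3}$
$\sqrt{f{\left(j \right)} + Z{\left(6 \right)}} = \sqrt{-31 - \frac{5 \cdot 6^{2}}{3}} = \sqrt{-31 - 60} = \sqrt{-91} = i \sqrt{91}$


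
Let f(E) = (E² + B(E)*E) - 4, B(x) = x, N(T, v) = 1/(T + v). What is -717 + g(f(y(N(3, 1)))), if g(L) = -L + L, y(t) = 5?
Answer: -717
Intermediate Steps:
f(E) = -4 + 2*E² (f(E) = (E² + E*E) - 4 = (E² + E²) - 4 = 2*E² - 4 = -4 + 2*E²)
g(L) = 0
-717 + g(f(y(N(3, 1)))) = -717 + 0 = -717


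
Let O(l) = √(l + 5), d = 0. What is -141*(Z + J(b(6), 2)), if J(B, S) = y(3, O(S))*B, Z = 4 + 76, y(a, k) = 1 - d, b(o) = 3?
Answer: -11703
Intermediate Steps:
O(l) = √(5 + l)
y(a, k) = 1 (y(a, k) = 1 - 1*0 = 1 + 0 = 1)
Z = 80
J(B, S) = B (J(B, S) = 1*B = B)
-141*(Z + J(b(6), 2)) = -141*(80 + 3) = -141*83 = -11703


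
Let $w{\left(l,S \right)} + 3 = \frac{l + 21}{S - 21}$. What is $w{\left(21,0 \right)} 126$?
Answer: $-630$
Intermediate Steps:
$w{\left(l,S \right)} = -3 + \frac{21 + l}{-21 + S}$ ($w{\left(l,S \right)} = -3 + \frac{l + 21}{S - 21} = -3 + \frac{21 + l}{-21 + S}$)
$w{\left(21,0 \right)} 126 = \frac{84 + 21 - 0}{-21 + 0} \cdot 126 = \frac{84 + 21 + 0}{-21} \cdot 126 = \left(- \frac{1}{21}\right) 105 \cdot 126 = \left(-5\right) 126 = -630$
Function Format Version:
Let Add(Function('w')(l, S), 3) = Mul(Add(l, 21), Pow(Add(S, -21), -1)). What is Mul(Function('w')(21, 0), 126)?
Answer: -630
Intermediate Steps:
Function('w')(l, S) = Add(-3, Mul(Pow(Add(-21, S), -1), Add(21, l))) (Function('w')(l, S) = Add(-3, Mul(Add(l, 21), Pow(Add(S, -21), -1))) = Add(-3, Mul(Add(21, l), Pow(Add(-21, S), -1))) = Add(-3, Mul(Pow(Add(-21, S), -1), Add(21, l))))
Mul(Function('w')(21, 0), 126) = Mul(Mul(Pow(Add(-21, 0), -1), Add(84, 21, Mul(-3, 0))), 126) = Mul(Mul(Pow(-21, -1), Add(84, 21, 0)), 126) = Mul(Mul(Rational(-1, 21), 105), 126) = Mul(-5, 126) = -630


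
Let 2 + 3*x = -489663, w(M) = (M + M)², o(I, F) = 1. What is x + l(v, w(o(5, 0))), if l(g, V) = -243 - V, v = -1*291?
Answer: -490406/3 ≈ -1.6347e+5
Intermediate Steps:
w(M) = 4*M² (w(M) = (2*M)² = 4*M²)
v = -291
x = -489665/3 (x = -⅔ + (⅓)*(-489663) = -⅔ - 163221 = -489665/3 ≈ -1.6322e+5)
x + l(v, w(o(5, 0))) = -489665/3 + (-243 - 4*1²) = -489665/3 + (-243 - 4) = -489665/3 - 247 = -490406/3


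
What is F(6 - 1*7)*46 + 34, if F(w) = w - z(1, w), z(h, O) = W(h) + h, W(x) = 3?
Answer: -196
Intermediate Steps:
z(h, O) = 3 + h
F(w) = -4 + w (F(w) = w - (3 + 1) = w - 1*4 = w - 4 = -4 + w)
F(6 - 1*7)*46 + 34 = (-4 + (6 - 1*7))*46 + 34 = (-4 + (6 - 7))*46 + 34 = (-4 - 1)*46 + 34 = -5*46 + 34 = -230 + 34 = -196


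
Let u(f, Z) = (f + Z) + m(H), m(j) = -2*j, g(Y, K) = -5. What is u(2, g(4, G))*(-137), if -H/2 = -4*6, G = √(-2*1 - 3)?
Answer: 13563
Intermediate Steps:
G = I*√5 (G = √(-2 - 3) = √(-5) = I*√5 ≈ 2.2361*I)
H = 48 (H = -(-8)*6 = -2*(-24) = 48)
u(f, Z) = -96 + Z + f (u(f, Z) = (f + Z) - 2*48 = (Z + f) - 96 = -96 + Z + f)
u(2, g(4, G))*(-137) = (-96 - 5 + 2)*(-137) = -99*(-137) = 13563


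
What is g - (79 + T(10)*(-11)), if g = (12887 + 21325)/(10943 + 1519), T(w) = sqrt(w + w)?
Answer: -158381/2077 + 22*sqrt(5) ≈ -27.061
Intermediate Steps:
T(w) = sqrt(2)*sqrt(w) (T(w) = sqrt(2*w) = sqrt(2)*sqrt(w))
g = 5702/2077 (g = 34212/12462 = 34212*(1/12462) = 5702/2077 ≈ 2.7453)
g - (79 + T(10)*(-11)) = 5702/2077 - (79 + (sqrt(2)*sqrt(10))*(-11)) = 5702/2077 - (79 + (2*sqrt(5))*(-11)) = 5702/2077 - (79 - 22*sqrt(5)) = 5702/2077 + (-79 + 22*sqrt(5)) = -158381/2077 + 22*sqrt(5)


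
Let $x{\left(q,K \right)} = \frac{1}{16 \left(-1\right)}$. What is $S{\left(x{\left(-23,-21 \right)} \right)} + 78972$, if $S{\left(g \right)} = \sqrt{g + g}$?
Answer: $78972 + \frac{i \sqrt{2}}{4} \approx 78972.0 + 0.35355 i$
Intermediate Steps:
$x{\left(q,K \right)} = - \frac{1}{16}$ ($x{\left(q,K \right)} = \frac{1}{-16} = - \frac{1}{16}$)
$S{\left(g \right)} = \sqrt{2} \sqrt{g}$ ($S{\left(g \right)} = \sqrt{2 g} = \sqrt{2} \sqrt{g}$)
$S{\left(x{\left(-23,-21 \right)} \right)} + 78972 = \sqrt{2} \sqrt{- \frac{1}{16}} + 78972 = \sqrt{2} \frac{i}{4} + 78972 = \frac{i \sqrt{2}}{4} + 78972 = 78972 + \frac{i \sqrt{2}}{4}$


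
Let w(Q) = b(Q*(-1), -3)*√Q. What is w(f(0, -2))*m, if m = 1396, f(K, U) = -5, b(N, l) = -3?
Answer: -4188*I*√5 ≈ -9364.7*I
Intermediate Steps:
w(Q) = -3*√Q
w(f(0, -2))*m = -3*I*√5*1396 = -4188*I*√5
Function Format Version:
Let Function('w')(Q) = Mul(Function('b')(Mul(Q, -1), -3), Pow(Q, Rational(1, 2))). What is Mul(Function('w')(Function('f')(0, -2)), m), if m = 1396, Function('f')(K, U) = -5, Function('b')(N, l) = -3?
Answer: Mul(-4188, I, Pow(5, Rational(1, 2))) ≈ Mul(-9364.7, I)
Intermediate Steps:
Function('w')(Q) = Mul(-3, Pow(Q, Rational(1, 2)))
Mul(Function('w')(Function('f')(0, -2)), m) = Mul(Mul(-3, Pow(-5, Rational(1, 2))), 1396) = Mul(Mul(-3, Mul(I, Pow(5, Rational(1, 2)))), 1396) = Mul(Mul(-3, I, Pow(5, Rational(1, 2))), 1396) = Mul(-4188, I, Pow(5, Rational(1, 2)))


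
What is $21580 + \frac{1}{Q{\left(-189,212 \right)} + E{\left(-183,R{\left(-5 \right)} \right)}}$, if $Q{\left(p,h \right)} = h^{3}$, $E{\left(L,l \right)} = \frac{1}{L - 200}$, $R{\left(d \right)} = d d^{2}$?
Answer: $\frac{78751311836723}{3649273023} \approx 21580.0$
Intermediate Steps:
$R{\left(d \right)} = d^{3}$
$E{\left(L,l \right)} = \frac{1}{-200 + L}$
$21580 + \frac{1}{Q{\left(-189,212 \right)} + E{\left(-183,R{\left(-5 \right)} \right)}} = 21580 + \frac{1}{212^{3} + \frac{1}{-200 - 183}} = 21580 + \frac{1}{9528128 + \frac{1}{-383}} = 21580 + \frac{1}{9528128 - \frac{1}{383}} = 21580 + \frac{1}{\frac{3649273023}{383}} = 21580 + \frac{383}{3649273023} = \frac{78751311836723}{3649273023}$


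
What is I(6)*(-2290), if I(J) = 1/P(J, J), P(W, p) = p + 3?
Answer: -2290/9 ≈ -254.44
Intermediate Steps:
P(W, p) = 3 + p
I(J) = 1/(3 + J)
I(6)*(-2290) = -2290/(3 + 6) = -2290/9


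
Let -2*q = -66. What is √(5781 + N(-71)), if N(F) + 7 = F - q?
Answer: 9*√70 ≈ 75.299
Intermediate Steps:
q = 33 (q = -½*(-66) = 33)
N(F) = -40 + F (N(F) = -7 + (F - 1*33) = -7 + (F - 33) = -7 + (-33 + F) = -40 + F)
√(5781 + N(-71)) = √(5781 + (-40 - 71)) = √(5781 - 111) = √5670 = 9*√70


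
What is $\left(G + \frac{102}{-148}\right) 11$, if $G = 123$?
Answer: $\frac{99561}{74} \approx 1345.4$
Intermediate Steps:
$\left(G + \frac{102}{-148}\right) 11 = \left(123 + \frac{102}{-148}\right) 11 = \left(123 + 102 \left(- \frac{1}{148}\right)\right) 11 = \left(123 - \frac{51}{74}\right) 11 = \frac{9051}{74} \cdot 11 = \frac{99561}{74}$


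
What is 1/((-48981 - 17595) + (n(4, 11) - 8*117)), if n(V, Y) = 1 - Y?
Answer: -1/67522 ≈ -1.4810e-5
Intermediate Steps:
1/((-48981 - 17595) + (n(4, 11) - 8*117)) = 1/((-48981 - 17595) + ((1 - 1*11) - 8*117)) = 1/(-66576 + ((1 - 11) - 936)) = 1/(-66576 + (-10 - 936)) = 1/(-66576 - 946) = 1/(-67522) = -1/67522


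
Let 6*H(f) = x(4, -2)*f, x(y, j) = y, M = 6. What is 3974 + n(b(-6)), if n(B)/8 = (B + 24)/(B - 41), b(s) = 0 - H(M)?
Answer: 35734/9 ≈ 3970.4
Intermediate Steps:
H(f) = 2*f/3 (H(f) = (4*f)/6 = 2*f/3)
b(s) = -4 (b(s) = 0 - 2*6/3 = 0 - 1*4 = 0 - 4 = -4)
n(B) = 8*(24 + B)/(-41 + B) (n(B) = 8*((B + 24)/(B - 41)) = 8*((24 + B)/(-41 + B)) = 8*(24 + B)/(-41 + B))
3974 + n(b(-6)) = 3974 + 8*(24 - 4)/(-41 - 4) = 3974 + 8*20/(-45) = 3974 + 8*(-1/45)*20 = 3974 - 32/9 = 35734/9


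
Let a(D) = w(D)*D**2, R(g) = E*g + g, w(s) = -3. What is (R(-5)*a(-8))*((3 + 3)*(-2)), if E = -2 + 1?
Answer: 0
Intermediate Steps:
E = -1
R(g) = 0 (R(g) = -g + g = 0)
a(D) = -3*D**2
(R(-5)*a(-8))*((3 + 3)*(-2)) = (0*(-3*(-8)**2))*((3 + 3)*(-2)) = (0*(-3*64))*(6*(-2)) = (0*(-192))*(-12) = 0*(-12) = 0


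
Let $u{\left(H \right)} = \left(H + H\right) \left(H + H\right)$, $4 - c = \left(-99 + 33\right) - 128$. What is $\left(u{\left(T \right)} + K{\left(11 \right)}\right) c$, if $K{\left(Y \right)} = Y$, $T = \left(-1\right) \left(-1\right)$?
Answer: $2970$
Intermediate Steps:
$T = 1$
$c = 198$ ($c = 4 - \left(\left(-99 + 33\right) - 128\right) = 4 - \left(-66 - 128\right) = 4 - -194 = 4 + 194 = 198$)
$u{\left(H \right)} = 4 H^{2}$ ($u{\left(H \right)} = 2 H 2 H = 4 H^{2}$)
$\left(u{\left(T \right)} + K{\left(11 \right)}\right) c = \left(4 \cdot 1^{2} + 11\right) 198 = \left(4 \cdot 1 + 11\right) 198 = \left(4 + 11\right) 198 = 15 \cdot 198 = 2970$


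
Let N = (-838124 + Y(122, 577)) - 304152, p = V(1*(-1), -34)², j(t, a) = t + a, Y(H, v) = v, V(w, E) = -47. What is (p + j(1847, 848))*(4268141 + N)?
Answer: 15332071568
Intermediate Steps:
j(t, a) = a + t
p = 2209 (p = (-47)² = 2209)
N = -1141699 (N = (-838124 + 577) - 304152 = -837547 - 304152 = -1141699)
(p + j(1847, 848))*(4268141 + N) = (2209 + (848 + 1847))*(4268141 - 1141699) = (2209 + 2695)*3126442 = 4904*3126442 = 15332071568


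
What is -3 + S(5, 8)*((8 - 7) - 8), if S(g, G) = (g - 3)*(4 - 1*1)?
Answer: -45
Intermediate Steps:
S(g, G) = -9 + 3*g (S(g, G) = (-3 + g)*(4 - 1) = (-3 + g)*3 = -9 + 3*g)
-3 + S(5, 8)*((8 - 7) - 8) = -3 + (-9 + 3*5)*((8 - 7) - 8) = -3 + (-9 + 15)*(1 - 8) = -3 + 6*(-7) = -3 - 42 = -45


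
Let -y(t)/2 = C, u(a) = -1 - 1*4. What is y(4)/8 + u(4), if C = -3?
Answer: -17/4 ≈ -4.2500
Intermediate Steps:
u(a) = -5 (u(a) = -1 - 4 = -5)
y(t) = 6 (y(t) = -2*(-3) = 6)
y(4)/8 + u(4) = 6/8 - 5 = 6*(1/8) - 5 = 3/4 - 5 = -17/4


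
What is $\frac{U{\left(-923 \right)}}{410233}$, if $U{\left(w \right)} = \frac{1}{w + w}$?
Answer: $- \frac{1}{757290118} \approx -1.3205 \cdot 10^{-9}$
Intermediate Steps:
$U{\left(w \right)} = \frac{1}{2 w}$
$\frac{U{\left(-923 \right)}}{410233} = \frac{\frac{1}{2} \frac{1}{-923}}{410233} = \frac{1}{2} \left(- \frac{1}{923}\right) \frac{1}{410233} = \left(- \frac{1}{1846}\right) \frac{1}{410233} = - \frac{1}{757290118}$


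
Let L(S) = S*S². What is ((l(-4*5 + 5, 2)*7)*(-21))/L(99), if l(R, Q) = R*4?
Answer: 980/107811 ≈ 0.0090900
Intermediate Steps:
l(R, Q) = 4*R
L(S) = S³
((l(-4*5 + 5, 2)*7)*(-21))/L(99) = (((4*(-4*5 + 5))*7)*(-21))/(99³) = (((4*(-20 + 5))*7)*(-21))/970299 = (((4*(-15))*7)*(-21))*(1/970299) = (-60*7*(-21))*(1/970299) = -420*(-21)*(1/970299) = 8820*(1/970299) = 980/107811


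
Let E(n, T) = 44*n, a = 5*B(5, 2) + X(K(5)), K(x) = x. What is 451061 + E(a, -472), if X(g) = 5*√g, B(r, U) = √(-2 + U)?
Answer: 451061 + 220*√5 ≈ 4.5155e+5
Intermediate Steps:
a = 5*√5 (a = 5*√(-2 + 2) + 5*√5 = 5*√0 + 5*√5 = 5*0 + 5*√5 = 0 + 5*√5 = 5*√5 ≈ 11.180)
451061 + E(a, -472) = 451061 + 44*(5*√5) = 451061 + 220*√5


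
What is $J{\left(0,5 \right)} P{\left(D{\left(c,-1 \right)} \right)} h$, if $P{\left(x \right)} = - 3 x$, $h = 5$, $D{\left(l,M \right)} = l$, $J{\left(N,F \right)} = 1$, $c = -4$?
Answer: $60$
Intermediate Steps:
$J{\left(0,5 \right)} P{\left(D{\left(c,-1 \right)} \right)} h = 1 \left(\left(-3\right) \left(-4\right)\right) 5 = 1 \cdot 12 \cdot 5 = 12 \cdot 5 = 60$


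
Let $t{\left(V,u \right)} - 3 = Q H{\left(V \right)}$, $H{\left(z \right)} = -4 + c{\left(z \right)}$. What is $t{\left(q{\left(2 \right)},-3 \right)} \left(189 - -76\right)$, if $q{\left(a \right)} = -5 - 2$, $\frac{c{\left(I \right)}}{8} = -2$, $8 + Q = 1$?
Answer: $37895$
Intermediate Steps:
$Q = -7$ ($Q = -8 + 1 = -7$)
$c{\left(I \right)} = -16$ ($c{\left(I \right)} = 8 \left(-2\right) = -16$)
$q{\left(a \right)} = -7$ ($q{\left(a \right)} = -5 - 2 = -7$)
$H{\left(z \right)} = -20$ ($H{\left(z \right)} = -4 - 16 = -20$)
$t{\left(V,u \right)} = 143$ ($t{\left(V,u \right)} = 3 - -140 = 3 + 140 = 143$)
$t{\left(q{\left(2 \right)},-3 \right)} \left(189 - -76\right) = 143 \left(189 - -76\right) = 143 \left(189 + 76\right) = 143 \cdot 265 = 37895$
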